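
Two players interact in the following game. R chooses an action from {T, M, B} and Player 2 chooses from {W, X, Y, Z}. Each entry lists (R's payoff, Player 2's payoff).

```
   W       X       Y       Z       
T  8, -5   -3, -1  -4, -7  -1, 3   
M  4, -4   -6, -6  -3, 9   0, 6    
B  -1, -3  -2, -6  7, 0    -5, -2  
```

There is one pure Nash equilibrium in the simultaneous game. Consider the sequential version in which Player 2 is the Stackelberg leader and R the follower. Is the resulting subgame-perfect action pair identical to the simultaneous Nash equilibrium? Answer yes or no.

Solve by backward induction (Player 2 leads).
- W: BR = T, leader payoff -5.
- X: BR = B, leader payoff -6.
- Y: BR = B, leader payoff 0.
- Z: BR = M, leader payoff 6.
Player 2's induced payoffs are -5, -6, 0, 6, so Player 2 commits to Z. Subgame-perfect outcome: (M, Z) with payoffs (0, 6).
For the simultaneous game, intersect best replies.
R's best replies: W→T; X→B; Y→B; Z→M.
Player 2's best replies: T→Z; M→Y; B→Y.
The unique mutual best reply is (B, Y), giving (7, 0).
Sequential outcome (M, Z) differs from the Nash profile (B, Y).

no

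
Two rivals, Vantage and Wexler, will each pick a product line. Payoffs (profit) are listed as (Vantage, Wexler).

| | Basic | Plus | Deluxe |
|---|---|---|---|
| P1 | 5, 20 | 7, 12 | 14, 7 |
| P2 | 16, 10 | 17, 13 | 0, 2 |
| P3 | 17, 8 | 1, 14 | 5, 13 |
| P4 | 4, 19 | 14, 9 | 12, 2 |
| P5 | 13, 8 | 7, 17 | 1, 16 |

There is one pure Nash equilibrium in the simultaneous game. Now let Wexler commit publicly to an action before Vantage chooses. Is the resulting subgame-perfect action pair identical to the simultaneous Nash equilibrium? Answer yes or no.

yes

Backward induction with Wexler moving first.
- Basic → Vantage plays P3 (best of 5, 16, 17, 4, 13); Wexler gets 8.
- Plus → Vantage plays P2 (best of 7, 17, 1, 14, 7); Wexler gets 13.
- Deluxe → Vantage plays P1 (best of 14, 0, 5, 12, 1); Wexler gets 7.
Wexler's induced payoffs are 8, 13, 7, so Wexler commits to Plus. Subgame-perfect outcome: (P2, Plus) with payoffs (17, 13).
For the simultaneous game, intersect best replies.
Vantage's best replies: Basic→P3; Plus→P2; Deluxe→P1.
Wexler's best replies: P1→Basic; P2→Plus; P3→Plus; P4→Basic; P5→Plus.
Only (P2, Plus) has each player best-responding; Nash payoffs (17, 13).
Sequential outcome (P2, Plus) coincides with the Nash profile (P2, Plus).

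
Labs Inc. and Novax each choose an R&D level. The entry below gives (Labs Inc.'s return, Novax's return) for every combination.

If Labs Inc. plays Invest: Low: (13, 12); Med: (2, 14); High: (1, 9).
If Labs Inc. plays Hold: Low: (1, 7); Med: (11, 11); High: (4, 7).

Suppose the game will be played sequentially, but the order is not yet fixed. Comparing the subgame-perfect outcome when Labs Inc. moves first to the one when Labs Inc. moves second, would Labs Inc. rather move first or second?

If Labs Inc. leads: Novax's best replies are Invest→Med, Hold→Med; Labs Inc.'s induced payoffs 2, 11; outcome (Hold, Med), payoffs (11, 11).
If Novax leads: Labs Inc.'s best replies are Low→Invest, Med→Hold, High→Hold; Novax's induced payoffs 12, 11, 7; outcome (Invest, Low), payoffs (13, 12).
Labs Inc. gets 11 moving first and 13 moving second, so Labs Inc. prefers to move second.

second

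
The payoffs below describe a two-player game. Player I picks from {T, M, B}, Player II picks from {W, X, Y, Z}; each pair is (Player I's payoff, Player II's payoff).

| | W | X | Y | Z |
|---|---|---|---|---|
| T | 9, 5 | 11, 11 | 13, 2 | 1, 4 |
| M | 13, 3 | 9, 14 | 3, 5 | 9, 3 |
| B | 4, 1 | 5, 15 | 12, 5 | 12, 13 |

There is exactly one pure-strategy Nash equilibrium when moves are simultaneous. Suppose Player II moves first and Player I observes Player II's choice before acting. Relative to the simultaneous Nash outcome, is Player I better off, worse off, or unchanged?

better off

Backward induction with Player II moving first.
- W: BR = M, leader payoff 3.
- X: BR = T, leader payoff 11.
- Y: BR = T, leader payoff 2.
- Z: BR = B, leader payoff 13.
Among 3, 11, 2, 13, the best is 13 at Z. Subgame-perfect outcome: (B, Z) with payoffs (12, 13).
Now find the simultaneous Nash equilibrium.
Player I's best replies: W→M; X→T; Y→T; Z→B.
Player II's best replies: T→X; M→X; B→X.
The unique mutual best reply is (T, X), giving (11, 11).
Player I earns 12 sequentially versus 11 at the Nash outcome: better off.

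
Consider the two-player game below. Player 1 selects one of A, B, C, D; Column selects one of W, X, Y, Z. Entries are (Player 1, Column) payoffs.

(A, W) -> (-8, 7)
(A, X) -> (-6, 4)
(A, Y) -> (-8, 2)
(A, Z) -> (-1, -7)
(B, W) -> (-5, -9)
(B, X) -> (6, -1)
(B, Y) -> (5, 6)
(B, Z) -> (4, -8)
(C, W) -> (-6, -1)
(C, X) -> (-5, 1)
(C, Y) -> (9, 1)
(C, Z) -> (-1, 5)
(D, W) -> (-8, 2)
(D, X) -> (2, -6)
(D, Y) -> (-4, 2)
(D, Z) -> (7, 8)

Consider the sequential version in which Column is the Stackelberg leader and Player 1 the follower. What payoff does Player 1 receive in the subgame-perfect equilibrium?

7

Player 1 best-responds to each possible Column move:
- W: Player 1 compares -8, -5, -6, -8 and picks B; Column would get -9.
- X: Player 1 compares -6, 6, -5, 2 and picks B; Column would get -1.
- Y: Player 1 compares -8, 5, 9, -4 and picks C; Column would get 1.
- Z: Player 1 compares -1, 4, -1, 7 and picks D; Column would get 8.
Among -9, -1, 1, 8, the best is 8 at Z. Subgame-perfect outcome: (D, Z) with payoffs (7, 8).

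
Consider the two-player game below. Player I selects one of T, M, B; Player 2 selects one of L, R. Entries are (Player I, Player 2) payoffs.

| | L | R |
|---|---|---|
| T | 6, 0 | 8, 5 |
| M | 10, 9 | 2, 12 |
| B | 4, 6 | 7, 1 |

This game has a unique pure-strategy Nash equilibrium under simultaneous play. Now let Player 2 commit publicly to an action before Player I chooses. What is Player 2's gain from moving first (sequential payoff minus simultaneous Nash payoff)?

4

Player I best-responds to each possible Player 2 move:
- L → Player I plays M (best of 6, 10, 4); Player 2 gets 9.
- R → Player I plays T (best of 8, 2, 7); Player 2 gets 5.
Maximizing over 9, 5, Player 2 chooses L. Subgame-perfect outcome: (M, L) with payoffs (10, 9).
Now find the simultaneous Nash equilibrium.
Player I's best replies: L→M; R→T.
Player 2's best replies: T→R; M→R; B→L.
The unique mutual best reply is (T, R), giving (8, 5).
Player 2's commitment gain: 9 − 5 = 4.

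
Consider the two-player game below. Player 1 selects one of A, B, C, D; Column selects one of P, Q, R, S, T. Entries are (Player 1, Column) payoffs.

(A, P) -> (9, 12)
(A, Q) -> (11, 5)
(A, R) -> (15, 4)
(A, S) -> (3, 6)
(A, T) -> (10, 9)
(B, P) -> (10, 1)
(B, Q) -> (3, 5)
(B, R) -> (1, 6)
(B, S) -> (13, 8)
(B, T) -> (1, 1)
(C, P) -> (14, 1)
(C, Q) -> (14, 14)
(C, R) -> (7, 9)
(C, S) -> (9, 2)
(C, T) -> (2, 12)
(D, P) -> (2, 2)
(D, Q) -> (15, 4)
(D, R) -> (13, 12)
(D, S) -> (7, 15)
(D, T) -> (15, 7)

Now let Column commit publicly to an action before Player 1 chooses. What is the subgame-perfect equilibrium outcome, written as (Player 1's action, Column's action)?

Solve by backward induction (Column leads).
- P: Player 1 compares 9, 10, 14, 2 and picks C; Column would get 1.
- Q: Player 1 compares 11, 3, 14, 15 and picks D; Column would get 4.
- R: Player 1 compares 15, 1, 7, 13 and picks A; Column would get 4.
- S: Player 1 compares 3, 13, 9, 7 and picks B; Column would get 8.
- T: Player 1 compares 10, 1, 2, 15 and picks D; Column would get 7.
Column's induced payoffs are 1, 4, 4, 8, 7, so Column commits to S. Subgame-perfect outcome: (B, S) with payoffs (13, 8).

(B, S)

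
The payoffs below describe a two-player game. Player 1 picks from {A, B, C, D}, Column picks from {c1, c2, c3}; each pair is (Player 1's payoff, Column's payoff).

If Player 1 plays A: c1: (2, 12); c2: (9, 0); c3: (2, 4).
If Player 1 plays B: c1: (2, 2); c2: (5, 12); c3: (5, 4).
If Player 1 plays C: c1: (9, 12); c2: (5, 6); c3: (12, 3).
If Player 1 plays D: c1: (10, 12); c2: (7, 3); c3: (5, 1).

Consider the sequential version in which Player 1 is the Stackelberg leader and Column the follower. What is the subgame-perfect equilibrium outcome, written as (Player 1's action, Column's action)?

Column best-responds to each possible Player 1 move:
- A → Column plays c1 (best of 12, 0, 4); Player 1 gets 2.
- B → Column plays c2 (best of 2, 12, 4); Player 1 gets 5.
- C → Column plays c1 (best of 12, 6, 3); Player 1 gets 9.
- D → Column plays c1 (best of 12, 3, 1); Player 1 gets 10.
Among 2, 5, 9, 10, the best is 10 at D. Subgame-perfect outcome: (D, c1) with payoffs (10, 12).

(D, c1)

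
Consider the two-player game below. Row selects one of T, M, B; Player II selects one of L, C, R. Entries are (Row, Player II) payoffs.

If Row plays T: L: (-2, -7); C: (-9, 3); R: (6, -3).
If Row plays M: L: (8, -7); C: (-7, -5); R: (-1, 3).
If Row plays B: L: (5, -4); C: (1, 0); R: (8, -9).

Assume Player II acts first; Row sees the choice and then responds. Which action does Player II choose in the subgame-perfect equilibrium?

C

Solve by backward induction (Player II leads).
- L → Row plays M (best of -2, 8, 5); Player II gets -7.
- C → Row plays B (best of -9, -7, 1); Player II gets 0.
- R → Row plays B (best of 6, -1, 8); Player II gets -9.
Player II's induced payoffs are -7, 0, -9, so Player II commits to C. Subgame-perfect outcome: (B, C) with payoffs (1, 0).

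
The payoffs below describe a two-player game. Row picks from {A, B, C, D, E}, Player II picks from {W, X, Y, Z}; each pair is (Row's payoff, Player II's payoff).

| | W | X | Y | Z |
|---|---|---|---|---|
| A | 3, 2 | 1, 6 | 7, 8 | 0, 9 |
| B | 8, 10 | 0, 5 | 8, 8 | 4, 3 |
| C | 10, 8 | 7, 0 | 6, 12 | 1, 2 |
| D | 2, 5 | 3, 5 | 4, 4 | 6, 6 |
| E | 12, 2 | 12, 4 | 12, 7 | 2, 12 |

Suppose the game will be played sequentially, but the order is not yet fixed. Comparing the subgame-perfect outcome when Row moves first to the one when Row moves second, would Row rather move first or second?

If Row leads: Player II's best replies are A→Z, B→W, C→Y, D→Z, E→Z; Row's induced payoffs 0, 8, 6, 6, 2; outcome (B, W), payoffs (8, 10).
If Player II leads: Row's best replies are W→E, X→E, Y→E, Z→D; Player II's induced payoffs 2, 4, 7, 6; outcome (E, Y), payoffs (12, 7).
Row gets 8 moving first and 12 moving second, so Row prefers to move second.

second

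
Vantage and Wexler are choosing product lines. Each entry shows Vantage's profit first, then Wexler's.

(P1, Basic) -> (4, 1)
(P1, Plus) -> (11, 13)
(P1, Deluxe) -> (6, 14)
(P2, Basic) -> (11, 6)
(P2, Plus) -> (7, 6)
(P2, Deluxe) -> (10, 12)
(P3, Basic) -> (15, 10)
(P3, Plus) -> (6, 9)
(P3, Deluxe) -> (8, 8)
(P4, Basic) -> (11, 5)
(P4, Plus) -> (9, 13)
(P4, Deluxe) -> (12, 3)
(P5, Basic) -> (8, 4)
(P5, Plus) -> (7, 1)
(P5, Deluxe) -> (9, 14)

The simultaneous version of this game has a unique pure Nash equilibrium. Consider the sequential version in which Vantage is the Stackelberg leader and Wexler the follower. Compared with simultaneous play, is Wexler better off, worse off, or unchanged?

Wexler best-responds to each possible Vantage move:
- P1: Wexler compares 1, 13, 14 and picks Deluxe; Vantage would get 6.
- P2: Wexler compares 6, 6, 12 and picks Deluxe; Vantage would get 10.
- P3: Wexler compares 10, 9, 8 and picks Basic; Vantage would get 15.
- P4: Wexler compares 5, 13, 3 and picks Plus; Vantage would get 9.
- P5: Wexler compares 4, 1, 14 and picks Deluxe; Vantage would get 9.
Vantage's induced payoffs are 6, 10, 15, 9, 9, so Vantage commits to P3. Subgame-perfect outcome: (P3, Basic) with payoffs (15, 10).
For the simultaneous game, intersect best replies.
Vantage's best replies: Basic→P3; Plus→P1; Deluxe→P4.
Wexler's best replies: P1→Deluxe; P2→Deluxe; P3→Basic; P4→Plus; P5→Deluxe.
Only (P3, Basic) has each player best-responding; Nash payoffs (15, 10).
Wexler earns 10 sequentially versus 10 at the Nash outcome: unchanged.

unchanged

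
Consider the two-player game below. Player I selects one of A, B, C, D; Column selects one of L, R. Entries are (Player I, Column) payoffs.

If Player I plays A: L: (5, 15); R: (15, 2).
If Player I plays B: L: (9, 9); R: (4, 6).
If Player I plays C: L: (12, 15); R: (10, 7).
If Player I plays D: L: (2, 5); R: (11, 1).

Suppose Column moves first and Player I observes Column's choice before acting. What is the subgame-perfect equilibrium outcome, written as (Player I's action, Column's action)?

(C, L)

Backward induction with Column moving first.
- L → Player I plays C (best of 5, 9, 12, 2); Column gets 15.
- R → Player I plays A (best of 15, 4, 10, 11); Column gets 2.
Column's induced payoffs are 15, 2, so Column commits to L. Subgame-perfect outcome: (C, L) with payoffs (12, 15).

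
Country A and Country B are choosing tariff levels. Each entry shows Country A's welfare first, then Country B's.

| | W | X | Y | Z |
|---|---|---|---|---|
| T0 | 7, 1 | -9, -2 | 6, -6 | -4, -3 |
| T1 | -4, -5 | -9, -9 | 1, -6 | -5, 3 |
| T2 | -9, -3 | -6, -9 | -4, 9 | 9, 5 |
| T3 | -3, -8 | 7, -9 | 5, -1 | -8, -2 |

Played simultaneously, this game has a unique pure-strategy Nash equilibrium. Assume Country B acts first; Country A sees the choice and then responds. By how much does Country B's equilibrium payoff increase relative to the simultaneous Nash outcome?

Work backward from Country A's decision.
- W: BR = T0, leader payoff 1.
- X: BR = T3, leader payoff -9.
- Y: BR = T0, leader payoff -6.
- Z: BR = T2, leader payoff 5.
Among 1, -9, -6, 5, the best is 5 at Z. Subgame-perfect outcome: (T2, Z) with payoffs (9, 5).
For the simultaneous game, intersect best replies.
Country A's best replies: W→T0; X→T3; Y→T0; Z→T2.
Country B's best replies: T0→W; T1→Z; T2→Y; T3→Y.
Only (T0, W) has each player best-responding; Nash payoffs (7, 1).
Country B's commitment gain: 5 − 1 = 4.

4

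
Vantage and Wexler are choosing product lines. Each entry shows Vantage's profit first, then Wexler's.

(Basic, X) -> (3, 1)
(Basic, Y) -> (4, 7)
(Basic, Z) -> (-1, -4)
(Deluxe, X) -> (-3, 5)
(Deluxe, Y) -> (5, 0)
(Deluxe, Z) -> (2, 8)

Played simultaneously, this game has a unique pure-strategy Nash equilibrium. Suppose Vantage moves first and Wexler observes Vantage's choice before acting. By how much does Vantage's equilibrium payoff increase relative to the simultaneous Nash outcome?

Work backward from Wexler's decision.
- Basic → Wexler plays Y (best of 1, 7, -4); Vantage gets 4.
- Deluxe → Wexler plays Z (best of 5, 0, 8); Vantage gets 2.
Among 4, 2, the best is 4 at Basic. Subgame-perfect outcome: (Basic, Y) with payoffs (4, 7).
Under simultaneous play:
Vantage's best replies: X→Basic; Y→Deluxe; Z→Deluxe.
Wexler's best replies: Basic→Y; Deluxe→Z.
The unique mutual best reply is (Deluxe, Z), giving (2, 8).
Vantage's commitment gain: 4 − 2 = 2.

2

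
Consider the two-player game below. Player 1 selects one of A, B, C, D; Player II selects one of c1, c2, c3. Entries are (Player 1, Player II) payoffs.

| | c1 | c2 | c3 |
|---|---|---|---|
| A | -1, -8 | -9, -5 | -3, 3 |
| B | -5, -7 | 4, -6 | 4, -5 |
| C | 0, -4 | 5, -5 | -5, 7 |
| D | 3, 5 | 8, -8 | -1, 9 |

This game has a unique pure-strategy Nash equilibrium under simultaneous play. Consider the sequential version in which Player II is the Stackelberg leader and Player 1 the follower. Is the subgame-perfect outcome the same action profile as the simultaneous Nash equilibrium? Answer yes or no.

no

Player 1 best-responds to each possible Player II move:
- c1 → Player 1 plays D (best of -1, -5, 0, 3); Player II gets 5.
- c2 → Player 1 plays D (best of -9, 4, 5, 8); Player II gets -8.
- c3 → Player 1 plays B (best of -3, 4, -5, -1); Player II gets -5.
Player II's induced payoffs are 5, -8, -5, so Player II commits to c1. Subgame-perfect outcome: (D, c1) with payoffs (3, 5).
For the simultaneous game, intersect best replies.
Player 1's best replies: c1→D; c2→D; c3→B.
Player II's best replies: A→c3; B→c3; C→c3; D→c3.
Only (B, c3) has each player best-responding; Nash payoffs (4, -5).
Sequential outcome (D, c1) differs from the Nash profile (B, c3).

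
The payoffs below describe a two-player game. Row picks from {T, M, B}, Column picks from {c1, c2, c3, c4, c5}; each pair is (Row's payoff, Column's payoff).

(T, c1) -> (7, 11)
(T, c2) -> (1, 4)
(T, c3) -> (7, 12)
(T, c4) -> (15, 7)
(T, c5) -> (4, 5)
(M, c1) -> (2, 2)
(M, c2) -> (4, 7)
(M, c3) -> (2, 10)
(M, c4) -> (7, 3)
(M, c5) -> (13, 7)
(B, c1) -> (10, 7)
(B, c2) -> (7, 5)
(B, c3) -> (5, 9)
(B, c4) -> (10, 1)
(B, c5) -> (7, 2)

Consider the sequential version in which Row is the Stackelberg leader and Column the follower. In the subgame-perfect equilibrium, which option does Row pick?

Solve by backward induction (Row leads).
- T → Column plays c3 (best of 11, 4, 12, 7, 5); Row gets 7.
- M → Column plays c3 (best of 2, 7, 10, 3, 7); Row gets 2.
- B → Column plays c3 (best of 7, 5, 9, 1, 2); Row gets 5.
Among 7, 2, 5, the best is 7 at T. Subgame-perfect outcome: (T, c3) with payoffs (7, 12).

T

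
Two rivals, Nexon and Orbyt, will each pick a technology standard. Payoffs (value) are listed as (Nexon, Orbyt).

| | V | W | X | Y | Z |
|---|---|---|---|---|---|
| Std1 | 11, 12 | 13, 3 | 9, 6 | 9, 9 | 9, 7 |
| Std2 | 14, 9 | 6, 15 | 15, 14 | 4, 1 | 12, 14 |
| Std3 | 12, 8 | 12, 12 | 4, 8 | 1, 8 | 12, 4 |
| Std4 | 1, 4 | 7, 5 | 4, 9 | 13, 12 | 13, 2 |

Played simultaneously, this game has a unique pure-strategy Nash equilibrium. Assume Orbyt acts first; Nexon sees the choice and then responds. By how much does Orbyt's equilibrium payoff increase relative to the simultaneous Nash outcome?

2

Solve by backward induction (Orbyt leads).
- V → Nexon plays Std2 (best of 11, 14, 12, 1); Orbyt gets 9.
- W → Nexon plays Std1 (best of 13, 6, 12, 7); Orbyt gets 3.
- X → Nexon plays Std2 (best of 9, 15, 4, 4); Orbyt gets 14.
- Y → Nexon plays Std4 (best of 9, 4, 1, 13); Orbyt gets 12.
- Z → Nexon plays Std4 (best of 9, 12, 12, 13); Orbyt gets 2.
Orbyt's induced payoffs are 9, 3, 14, 12, 2, so Orbyt commits to X. Subgame-perfect outcome: (Std2, X) with payoffs (15, 14).
Now find the simultaneous Nash equilibrium.
Nexon's best replies: V→Std2; W→Std1; X→Std2; Y→Std4; Z→Std4.
Orbyt's best replies: Std1→V; Std2→W; Std3→W; Std4→Y.
The unique mutual best reply is (Std4, Y), giving (13, 12).
Orbyt's commitment gain: 14 − 12 = 2.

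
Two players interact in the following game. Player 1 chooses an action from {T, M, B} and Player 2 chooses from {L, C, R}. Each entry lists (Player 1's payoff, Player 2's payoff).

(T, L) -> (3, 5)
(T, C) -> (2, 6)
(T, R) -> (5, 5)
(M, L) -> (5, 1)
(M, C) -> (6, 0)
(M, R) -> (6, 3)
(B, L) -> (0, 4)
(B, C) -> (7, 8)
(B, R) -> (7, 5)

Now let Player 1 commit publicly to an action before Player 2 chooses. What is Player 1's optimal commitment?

B

Player 2 best-responds to each possible Player 1 move:
- T: Player 2 compares 5, 6, 5 and picks C; Player 1 would get 2.
- M: Player 2 compares 1, 0, 3 and picks R; Player 1 would get 6.
- B: Player 2 compares 4, 8, 5 and picks C; Player 1 would get 7.
Player 1's induced payoffs are 2, 6, 7, so Player 1 commits to B. Subgame-perfect outcome: (B, C) with payoffs (7, 8).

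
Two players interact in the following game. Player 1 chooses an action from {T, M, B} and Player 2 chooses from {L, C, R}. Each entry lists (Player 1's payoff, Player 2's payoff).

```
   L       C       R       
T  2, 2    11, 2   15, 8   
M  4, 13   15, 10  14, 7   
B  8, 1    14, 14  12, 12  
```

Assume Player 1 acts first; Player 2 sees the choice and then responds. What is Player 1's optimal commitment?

Solve by backward induction (Player 1 leads).
- T: Player 2 compares 2, 2, 8 and picks R; Player 1 would get 15.
- M: Player 2 compares 13, 10, 7 and picks L; Player 1 would get 4.
- B: Player 2 compares 1, 14, 12 and picks C; Player 1 would get 14.
Player 1's induced payoffs are 15, 4, 14, so Player 1 commits to T. Subgame-perfect outcome: (T, R) with payoffs (15, 8).

T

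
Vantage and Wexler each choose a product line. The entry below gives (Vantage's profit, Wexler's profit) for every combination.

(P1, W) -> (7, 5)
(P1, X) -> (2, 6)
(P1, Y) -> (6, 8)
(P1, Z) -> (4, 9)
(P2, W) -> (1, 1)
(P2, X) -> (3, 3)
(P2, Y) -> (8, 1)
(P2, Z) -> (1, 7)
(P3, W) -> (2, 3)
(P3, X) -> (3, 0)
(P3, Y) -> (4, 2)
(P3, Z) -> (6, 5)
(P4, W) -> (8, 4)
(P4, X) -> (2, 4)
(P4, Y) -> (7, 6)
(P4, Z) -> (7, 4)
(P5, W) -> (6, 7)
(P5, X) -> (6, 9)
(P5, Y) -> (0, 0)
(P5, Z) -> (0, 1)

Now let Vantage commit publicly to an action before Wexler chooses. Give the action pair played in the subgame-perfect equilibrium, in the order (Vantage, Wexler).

Backward induction with Vantage moving first.
- P1: Wexler compares 5, 6, 8, 9 and picks Z; Vantage would get 4.
- P2: Wexler compares 1, 3, 1, 7 and picks Z; Vantage would get 1.
- P3: Wexler compares 3, 0, 2, 5 and picks Z; Vantage would get 6.
- P4: Wexler compares 4, 4, 6, 4 and picks Y; Vantage would get 7.
- P5: Wexler compares 7, 9, 0, 1 and picks X; Vantage would get 6.
Vantage's induced payoffs are 4, 1, 6, 7, 6, so Vantage commits to P4. Subgame-perfect outcome: (P4, Y) with payoffs (7, 6).

(P4, Y)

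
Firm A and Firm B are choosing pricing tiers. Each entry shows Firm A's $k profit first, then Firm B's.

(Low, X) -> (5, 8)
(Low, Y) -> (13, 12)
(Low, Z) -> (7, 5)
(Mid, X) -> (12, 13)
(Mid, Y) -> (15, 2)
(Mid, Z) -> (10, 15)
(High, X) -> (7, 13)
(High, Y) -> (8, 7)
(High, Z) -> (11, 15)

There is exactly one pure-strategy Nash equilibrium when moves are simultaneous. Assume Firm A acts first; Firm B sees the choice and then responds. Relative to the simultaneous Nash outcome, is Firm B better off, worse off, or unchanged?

worse off

Work backward from Firm B's decision.
- Low → Firm B plays Y (best of 8, 12, 5); Firm A gets 13.
- Mid → Firm B plays Z (best of 13, 2, 15); Firm A gets 10.
- High → Firm B plays Z (best of 13, 7, 15); Firm A gets 11.
Maximizing over 13, 10, 11, Firm A chooses Low. Subgame-perfect outcome: (Low, Y) with payoffs (13, 12).
For the simultaneous game, intersect best replies.
Firm A's best replies: X→Mid; Y→Mid; Z→High.
Firm B's best replies: Low→Y; Mid→Z; High→Z.
The unique mutual best reply is (High, Z), giving (11, 15).
Firm B earns 12 sequentially versus 15 at the Nash outcome: worse off.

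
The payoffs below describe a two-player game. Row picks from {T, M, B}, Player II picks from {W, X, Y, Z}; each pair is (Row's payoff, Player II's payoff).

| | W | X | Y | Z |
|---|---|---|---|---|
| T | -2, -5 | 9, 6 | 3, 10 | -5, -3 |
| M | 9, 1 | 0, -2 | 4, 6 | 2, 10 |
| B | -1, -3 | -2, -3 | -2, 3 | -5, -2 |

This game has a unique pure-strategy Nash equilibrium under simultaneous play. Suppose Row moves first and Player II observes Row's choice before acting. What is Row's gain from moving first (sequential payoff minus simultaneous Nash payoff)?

Player II best-responds to each possible Row move:
- T → Player II plays Y (best of -5, 6, 10, -3); Row gets 3.
- M → Player II plays Z (best of 1, -2, 6, 10); Row gets 2.
- B → Player II plays Y (best of -3, -3, 3, -2); Row gets -2.
Maximizing over 3, 2, -2, Row chooses T. Subgame-perfect outcome: (T, Y) with payoffs (3, 10).
Now find the simultaneous Nash equilibrium.
Row's best replies: W→M; X→T; Y→M; Z→M.
Player II's best replies: T→Y; M→Z; B→Y.
Only (M, Z) has each player best-responding; Nash payoffs (2, 10).
Row's commitment gain: 3 − 2 = 1.

1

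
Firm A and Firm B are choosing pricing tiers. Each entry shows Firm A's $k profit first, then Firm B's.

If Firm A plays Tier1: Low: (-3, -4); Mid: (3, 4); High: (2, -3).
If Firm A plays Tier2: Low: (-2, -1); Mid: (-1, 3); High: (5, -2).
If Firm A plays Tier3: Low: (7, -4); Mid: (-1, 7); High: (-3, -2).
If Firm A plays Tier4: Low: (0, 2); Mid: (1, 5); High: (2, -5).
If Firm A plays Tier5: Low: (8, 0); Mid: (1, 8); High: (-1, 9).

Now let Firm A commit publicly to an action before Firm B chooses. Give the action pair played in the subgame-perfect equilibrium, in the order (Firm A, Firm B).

Work backward from Firm B's decision.
- Tier1: BR = Mid, leader payoff 3.
- Tier2: BR = Mid, leader payoff -1.
- Tier3: BR = Mid, leader payoff -1.
- Tier4: BR = Mid, leader payoff 1.
- Tier5: BR = High, leader payoff -1.
Among 3, -1, -1, 1, -1, the best is 3 at Tier1. Subgame-perfect outcome: (Tier1, Mid) with payoffs (3, 4).

(Tier1, Mid)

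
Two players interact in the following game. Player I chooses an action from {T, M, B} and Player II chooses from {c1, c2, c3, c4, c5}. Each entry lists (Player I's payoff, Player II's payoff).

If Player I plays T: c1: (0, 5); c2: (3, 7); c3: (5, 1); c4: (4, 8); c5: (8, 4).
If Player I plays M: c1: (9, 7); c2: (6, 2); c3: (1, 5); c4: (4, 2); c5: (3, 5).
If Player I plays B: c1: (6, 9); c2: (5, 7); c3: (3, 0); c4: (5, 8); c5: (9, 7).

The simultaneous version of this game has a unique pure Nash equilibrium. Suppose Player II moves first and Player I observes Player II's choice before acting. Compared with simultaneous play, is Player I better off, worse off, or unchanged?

Work backward from Player I's decision.
- c1 → Player I plays M (best of 0, 9, 6); Player II gets 7.
- c2 → Player I plays M (best of 3, 6, 5); Player II gets 2.
- c3 → Player I plays T (best of 5, 1, 3); Player II gets 1.
- c4 → Player I plays B (best of 4, 4, 5); Player II gets 8.
- c5 → Player I plays B (best of 8, 3, 9); Player II gets 7.
Player II's induced payoffs are 7, 2, 1, 8, 7, so Player II commits to c4. Subgame-perfect outcome: (B, c4) with payoffs (5, 8).
Under simultaneous play:
Player I's best replies: c1→M; c2→M; c3→T; c4→B; c5→B.
Player II's best replies: T→c4; M→c1; B→c1.
Only (M, c1) has each player best-responding; Nash payoffs (9, 7).
Player I earns 5 sequentially versus 9 at the Nash outcome: worse off.

worse off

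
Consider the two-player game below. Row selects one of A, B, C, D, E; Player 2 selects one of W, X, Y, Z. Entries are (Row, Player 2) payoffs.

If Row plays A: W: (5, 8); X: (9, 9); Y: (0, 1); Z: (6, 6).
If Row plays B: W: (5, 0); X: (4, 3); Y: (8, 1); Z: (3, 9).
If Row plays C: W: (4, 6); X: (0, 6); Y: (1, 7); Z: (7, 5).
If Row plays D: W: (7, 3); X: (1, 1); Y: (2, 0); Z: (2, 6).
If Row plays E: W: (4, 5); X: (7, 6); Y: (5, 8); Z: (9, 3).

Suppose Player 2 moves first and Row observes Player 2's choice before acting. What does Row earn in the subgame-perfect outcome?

9

Backward induction with Player 2 moving first.
- W → Row plays D (best of 5, 5, 4, 7, 4); Player 2 gets 3.
- X → Row plays A (best of 9, 4, 0, 1, 7); Player 2 gets 9.
- Y → Row plays B (best of 0, 8, 1, 2, 5); Player 2 gets 1.
- Z → Row plays E (best of 6, 3, 7, 2, 9); Player 2 gets 3.
Among 3, 9, 1, 3, the best is 9 at X. Subgame-perfect outcome: (A, X) with payoffs (9, 9).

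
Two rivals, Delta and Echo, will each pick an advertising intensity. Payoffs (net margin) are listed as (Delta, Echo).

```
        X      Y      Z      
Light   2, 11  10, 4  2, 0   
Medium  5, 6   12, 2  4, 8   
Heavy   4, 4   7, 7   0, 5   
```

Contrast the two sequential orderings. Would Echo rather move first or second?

If Delta leads: Echo's best replies are Light→X, Medium→Z, Heavy→Y; Delta's induced payoffs 2, 4, 7; outcome (Heavy, Y), payoffs (7, 7).
If Echo leads: Delta's best replies are X→Medium, Y→Medium, Z→Medium; Echo's induced payoffs 6, 2, 8; outcome (Medium, Z), payoffs (4, 8).
Echo gets 8 moving first and 7 moving second, so Echo prefers to move first.

first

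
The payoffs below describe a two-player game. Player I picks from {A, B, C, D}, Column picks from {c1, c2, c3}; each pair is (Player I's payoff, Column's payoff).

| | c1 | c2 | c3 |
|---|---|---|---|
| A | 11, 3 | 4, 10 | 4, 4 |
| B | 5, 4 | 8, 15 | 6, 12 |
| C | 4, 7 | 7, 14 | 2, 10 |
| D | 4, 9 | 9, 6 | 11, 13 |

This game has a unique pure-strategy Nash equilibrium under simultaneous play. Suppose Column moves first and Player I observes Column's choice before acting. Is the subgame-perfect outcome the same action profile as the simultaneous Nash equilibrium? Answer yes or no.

Solve by backward induction (Column leads).
- c1: BR = A, leader payoff 3.
- c2: BR = D, leader payoff 6.
- c3: BR = D, leader payoff 13.
Among 3, 6, 13, the best is 13 at c3. Subgame-perfect outcome: (D, c3) with payoffs (11, 13).
Now find the simultaneous Nash equilibrium.
Player I's best replies: c1→A; c2→D; c3→D.
Column's best replies: A→c2; B→c2; C→c2; D→c3.
Only (D, c3) has each player best-responding; Nash payoffs (11, 13).
Sequential outcome (D, c3) coincides with the Nash profile (D, c3).

yes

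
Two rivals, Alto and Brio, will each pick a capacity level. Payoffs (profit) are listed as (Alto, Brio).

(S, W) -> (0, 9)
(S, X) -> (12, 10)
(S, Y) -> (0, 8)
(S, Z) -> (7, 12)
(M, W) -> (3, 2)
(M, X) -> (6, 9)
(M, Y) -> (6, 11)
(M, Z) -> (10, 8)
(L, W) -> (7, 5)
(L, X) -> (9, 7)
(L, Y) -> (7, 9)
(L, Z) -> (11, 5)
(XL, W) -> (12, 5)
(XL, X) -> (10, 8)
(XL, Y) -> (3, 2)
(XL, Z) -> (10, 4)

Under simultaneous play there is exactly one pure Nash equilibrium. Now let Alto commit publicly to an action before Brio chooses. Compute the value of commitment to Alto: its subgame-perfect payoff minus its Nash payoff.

3

Backward induction with Alto moving first.
- S → Brio plays Z (best of 9, 10, 8, 12); Alto gets 7.
- M → Brio plays Y (best of 2, 9, 11, 8); Alto gets 6.
- L → Brio plays Y (best of 5, 7, 9, 5); Alto gets 7.
- XL → Brio plays X (best of 5, 8, 2, 4); Alto gets 10.
Alto's induced payoffs are 7, 6, 7, 10, so Alto commits to XL. Subgame-perfect outcome: (XL, X) with payoffs (10, 8).
Now find the simultaneous Nash equilibrium.
Alto's best replies: W→XL; X→S; Y→L; Z→L.
Brio's best replies: S→Z; M→Y; L→Y; XL→X.
Only (L, Y) has each player best-responding; Nash payoffs (7, 9).
Alto's commitment gain: 10 − 7 = 3.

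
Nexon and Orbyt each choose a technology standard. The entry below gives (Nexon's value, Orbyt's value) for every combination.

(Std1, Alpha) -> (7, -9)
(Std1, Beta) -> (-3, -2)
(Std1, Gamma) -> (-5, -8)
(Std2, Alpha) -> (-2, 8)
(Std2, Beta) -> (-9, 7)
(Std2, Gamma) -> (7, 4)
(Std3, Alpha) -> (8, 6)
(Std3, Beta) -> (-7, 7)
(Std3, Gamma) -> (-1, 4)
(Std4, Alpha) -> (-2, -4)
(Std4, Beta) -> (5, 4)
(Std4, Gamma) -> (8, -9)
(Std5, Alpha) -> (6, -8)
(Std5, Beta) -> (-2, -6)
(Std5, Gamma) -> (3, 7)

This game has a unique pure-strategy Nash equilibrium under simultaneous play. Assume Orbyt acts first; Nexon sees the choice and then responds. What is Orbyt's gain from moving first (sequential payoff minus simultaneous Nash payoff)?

Backward induction with Orbyt moving first.
- Alpha: Nexon compares 7, -2, 8, -2, 6 and picks Std3; Orbyt would get 6.
- Beta: Nexon compares -3, -9, -7, 5, -2 and picks Std4; Orbyt would get 4.
- Gamma: Nexon compares -5, 7, -1, 8, 3 and picks Std4; Orbyt would get -9.
Orbyt's induced payoffs are 6, 4, -9, so Orbyt commits to Alpha. Subgame-perfect outcome: (Std3, Alpha) with payoffs (8, 6).
Now find the simultaneous Nash equilibrium.
Nexon's best replies: Alpha→Std3; Beta→Std4; Gamma→Std4.
Orbyt's best replies: Std1→Beta; Std2→Alpha; Std3→Beta; Std4→Beta; Std5→Gamma.
Only (Std4, Beta) has each player best-responding; Nash payoffs (5, 4).
Orbyt's commitment gain: 6 − 4 = 2.

2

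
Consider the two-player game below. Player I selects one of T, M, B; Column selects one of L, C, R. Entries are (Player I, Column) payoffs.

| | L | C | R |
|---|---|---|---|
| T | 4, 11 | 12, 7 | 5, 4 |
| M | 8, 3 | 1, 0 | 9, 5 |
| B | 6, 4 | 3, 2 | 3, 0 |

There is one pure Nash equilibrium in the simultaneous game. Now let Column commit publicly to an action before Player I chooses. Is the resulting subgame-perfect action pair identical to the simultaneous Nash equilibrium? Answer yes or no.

no

Player I best-responds to each possible Column move:
- L: BR = M, leader payoff 3.
- C: BR = T, leader payoff 7.
- R: BR = M, leader payoff 5.
Among 3, 7, 5, the best is 7 at C. Subgame-perfect outcome: (T, C) with payoffs (12, 7).
For the simultaneous game, intersect best replies.
Player I's best replies: L→M; C→T; R→M.
Column's best replies: T→L; M→R; B→L.
The unique mutual best reply is (M, R), giving (9, 5).
Sequential outcome (T, C) differs from the Nash profile (M, R).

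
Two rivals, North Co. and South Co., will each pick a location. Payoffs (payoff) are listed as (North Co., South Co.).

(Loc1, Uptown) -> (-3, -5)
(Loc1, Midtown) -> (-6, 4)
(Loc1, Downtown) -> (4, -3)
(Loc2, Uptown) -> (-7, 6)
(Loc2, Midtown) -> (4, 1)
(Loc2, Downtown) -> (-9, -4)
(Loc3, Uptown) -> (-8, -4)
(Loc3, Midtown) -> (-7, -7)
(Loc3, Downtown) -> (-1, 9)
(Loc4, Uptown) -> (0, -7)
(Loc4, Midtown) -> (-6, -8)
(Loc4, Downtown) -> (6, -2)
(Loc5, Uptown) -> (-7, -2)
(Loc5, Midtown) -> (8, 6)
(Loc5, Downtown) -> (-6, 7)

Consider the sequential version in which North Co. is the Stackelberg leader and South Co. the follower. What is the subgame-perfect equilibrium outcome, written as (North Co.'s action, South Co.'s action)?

(Loc4, Downtown)

Work backward from South Co.'s decision.
- Loc1: South Co. compares -5, 4, -3 and picks Midtown; North Co. would get -6.
- Loc2: South Co. compares 6, 1, -4 and picks Uptown; North Co. would get -7.
- Loc3: South Co. compares -4, -7, 9 and picks Downtown; North Co. would get -1.
- Loc4: South Co. compares -7, -8, -2 and picks Downtown; North Co. would get 6.
- Loc5: South Co. compares -2, 6, 7 and picks Downtown; North Co. would get -6.
Among -6, -7, -1, 6, -6, the best is 6 at Loc4. Subgame-perfect outcome: (Loc4, Downtown) with payoffs (6, -2).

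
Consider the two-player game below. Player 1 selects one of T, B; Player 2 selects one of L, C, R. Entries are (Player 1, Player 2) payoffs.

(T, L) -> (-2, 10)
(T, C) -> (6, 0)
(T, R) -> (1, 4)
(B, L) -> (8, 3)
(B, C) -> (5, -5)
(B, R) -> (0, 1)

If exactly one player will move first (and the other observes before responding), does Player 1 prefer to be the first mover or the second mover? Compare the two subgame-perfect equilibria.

first

If Player 1 leads: Player 2's best replies are T→L, B→L; Player 1's induced payoffs -2, 8; outcome (B, L), payoffs (8, 3).
If Player 2 leads: Player 1's best replies are L→B, C→T, R→T; Player 2's induced payoffs 3, 0, 4; outcome (T, R), payoffs (1, 4).
Player 1 gets 8 moving first and 1 moving second, so Player 1 prefers to move first.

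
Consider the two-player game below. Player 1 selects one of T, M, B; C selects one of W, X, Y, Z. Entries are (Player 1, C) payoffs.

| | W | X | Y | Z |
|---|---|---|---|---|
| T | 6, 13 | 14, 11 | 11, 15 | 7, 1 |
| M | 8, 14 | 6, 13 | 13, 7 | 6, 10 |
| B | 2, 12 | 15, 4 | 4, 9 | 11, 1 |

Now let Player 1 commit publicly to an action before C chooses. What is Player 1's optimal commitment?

T

Work backward from C's decision.
- T: C compares 13, 11, 15, 1 and picks Y; Player 1 would get 11.
- M: C compares 14, 13, 7, 10 and picks W; Player 1 would get 8.
- B: C compares 12, 4, 9, 1 and picks W; Player 1 would get 2.
Player 1's induced payoffs are 11, 8, 2, so Player 1 commits to T. Subgame-perfect outcome: (T, Y) with payoffs (11, 15).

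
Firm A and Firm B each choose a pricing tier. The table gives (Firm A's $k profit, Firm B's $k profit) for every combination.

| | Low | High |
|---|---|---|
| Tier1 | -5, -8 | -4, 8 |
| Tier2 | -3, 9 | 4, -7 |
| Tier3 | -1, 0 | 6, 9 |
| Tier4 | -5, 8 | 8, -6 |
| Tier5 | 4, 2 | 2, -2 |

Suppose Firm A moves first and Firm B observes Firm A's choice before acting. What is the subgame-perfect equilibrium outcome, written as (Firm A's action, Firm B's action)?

Solve by backward induction (Firm A leads).
- Tier1 → Firm B plays High (best of -8, 8); Firm A gets -4.
- Tier2 → Firm B plays Low (best of 9, -7); Firm A gets -3.
- Tier3 → Firm B plays High (best of 0, 9); Firm A gets 6.
- Tier4 → Firm B plays Low (best of 8, -6); Firm A gets -5.
- Tier5 → Firm B plays Low (best of 2, -2); Firm A gets 4.
Maximizing over -4, -3, 6, -5, 4, Firm A chooses Tier3. Subgame-perfect outcome: (Tier3, High) with payoffs (6, 9).

(Tier3, High)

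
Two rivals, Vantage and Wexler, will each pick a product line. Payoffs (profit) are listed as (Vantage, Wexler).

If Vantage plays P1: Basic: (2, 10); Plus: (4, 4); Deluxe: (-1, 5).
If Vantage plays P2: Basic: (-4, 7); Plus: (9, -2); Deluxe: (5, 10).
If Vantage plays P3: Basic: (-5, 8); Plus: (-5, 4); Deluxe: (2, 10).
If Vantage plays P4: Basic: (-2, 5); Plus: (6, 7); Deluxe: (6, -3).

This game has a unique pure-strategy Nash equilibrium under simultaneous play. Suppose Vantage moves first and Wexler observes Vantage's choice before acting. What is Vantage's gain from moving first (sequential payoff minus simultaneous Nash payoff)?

Wexler best-responds to each possible Vantage move:
- P1: Wexler compares 10, 4, 5 and picks Basic; Vantage would get 2.
- P2: Wexler compares 7, -2, 10 and picks Deluxe; Vantage would get 5.
- P3: Wexler compares 8, 4, 10 and picks Deluxe; Vantage would get 2.
- P4: Wexler compares 5, 7, -3 and picks Plus; Vantage would get 6.
Maximizing over 2, 5, 2, 6, Vantage chooses P4. Subgame-perfect outcome: (P4, Plus) with payoffs (6, 7).
Under simultaneous play:
Vantage's best replies: Basic→P1; Plus→P2; Deluxe→P4.
Wexler's best replies: P1→Basic; P2→Deluxe; P3→Deluxe; P4→Plus.
The unique mutual best reply is (P1, Basic), giving (2, 10).
Vantage's commitment gain: 6 − 2 = 4.

4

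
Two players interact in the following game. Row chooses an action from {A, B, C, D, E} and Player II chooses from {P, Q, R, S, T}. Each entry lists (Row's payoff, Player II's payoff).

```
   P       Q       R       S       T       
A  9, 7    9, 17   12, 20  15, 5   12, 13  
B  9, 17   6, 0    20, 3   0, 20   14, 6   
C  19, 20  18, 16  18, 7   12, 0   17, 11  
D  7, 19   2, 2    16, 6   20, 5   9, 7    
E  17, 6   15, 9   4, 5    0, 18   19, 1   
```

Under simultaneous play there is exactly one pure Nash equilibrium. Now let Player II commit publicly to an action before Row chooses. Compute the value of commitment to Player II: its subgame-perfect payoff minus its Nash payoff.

0

Row best-responds to each possible Player II move:
- P → Row plays C (best of 9, 9, 19, 7, 17); Player II gets 20.
- Q → Row plays C (best of 9, 6, 18, 2, 15); Player II gets 16.
- R → Row plays B (best of 12, 20, 18, 16, 4); Player II gets 3.
- S → Row plays D (best of 15, 0, 12, 20, 0); Player II gets 5.
- T → Row plays E (best of 12, 14, 17, 9, 19); Player II gets 1.
Maximizing over 20, 16, 3, 5, 1, Player II chooses P. Subgame-perfect outcome: (C, P) with payoffs (19, 20).
Now find the simultaneous Nash equilibrium.
Row's best replies: P→C; Q→C; R→B; S→D; T→E.
Player II's best replies: A→R; B→S; C→P; D→P; E→S.
The unique mutual best reply is (C, P), giving (19, 20).
Player II's commitment gain: 20 − 20 = 0.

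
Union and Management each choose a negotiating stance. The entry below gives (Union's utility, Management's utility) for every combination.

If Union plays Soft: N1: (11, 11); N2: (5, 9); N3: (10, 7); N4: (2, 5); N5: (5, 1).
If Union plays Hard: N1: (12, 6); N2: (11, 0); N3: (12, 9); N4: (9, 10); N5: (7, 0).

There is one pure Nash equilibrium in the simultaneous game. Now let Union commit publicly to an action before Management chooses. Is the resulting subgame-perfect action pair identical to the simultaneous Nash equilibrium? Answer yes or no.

Solve by backward induction (Union leads).
- Soft: Management compares 11, 9, 7, 5, 1 and picks N1; Union would get 11.
- Hard: Management compares 6, 0, 9, 10, 0 and picks N4; Union would get 9.
Maximizing over 11, 9, Union chooses Soft. Subgame-perfect outcome: (Soft, N1) with payoffs (11, 11).
For the simultaneous game, intersect best replies.
Union's best replies: N1→Hard; N2→Hard; N3→Hard; N4→Hard; N5→Hard.
Management's best replies: Soft→N1; Hard→N4.
Only (Hard, N4) has each player best-responding; Nash payoffs (9, 10).
Sequential outcome (Soft, N1) differs from the Nash profile (Hard, N4).

no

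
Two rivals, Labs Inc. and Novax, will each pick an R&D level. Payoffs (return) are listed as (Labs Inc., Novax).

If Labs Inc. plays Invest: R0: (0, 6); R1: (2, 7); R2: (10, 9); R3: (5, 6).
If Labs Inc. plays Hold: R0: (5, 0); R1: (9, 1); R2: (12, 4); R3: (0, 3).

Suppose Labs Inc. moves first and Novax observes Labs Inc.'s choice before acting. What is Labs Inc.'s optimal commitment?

Hold

Backward induction with Labs Inc. moving first.
- Invest: Novax compares 6, 7, 9, 6 and picks R2; Labs Inc. would get 10.
- Hold: Novax compares 0, 1, 4, 3 and picks R2; Labs Inc. would get 12.
Labs Inc.'s induced payoffs are 10, 12, so Labs Inc. commits to Hold. Subgame-perfect outcome: (Hold, R2) with payoffs (12, 4).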